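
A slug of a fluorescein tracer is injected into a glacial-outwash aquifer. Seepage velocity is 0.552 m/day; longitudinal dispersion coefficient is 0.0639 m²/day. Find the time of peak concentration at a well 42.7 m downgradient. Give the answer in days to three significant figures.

For the 1D instantaneous-source solution, setting ∂C/∂t = 0 at fixed x gives v²t² + 2Dt − x² = 0, so t = (√(D² + v²x²) − D)/v².
√(D² + v²x²) = √(0.0639² + 0.552² × 42.7²) = 23.57; v² = 0.304704.
t = (23.57 − 0.0639)/0.304704 = 77.1 days (vs. the pure-advection estimate x/v = 77.4 d).

77.1 days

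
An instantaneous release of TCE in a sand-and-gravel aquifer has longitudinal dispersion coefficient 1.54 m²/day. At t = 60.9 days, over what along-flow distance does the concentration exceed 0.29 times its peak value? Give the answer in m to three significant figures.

The plume is Gaussian with σ = √(2Dt) = √(2 × 1.54 × 60.9) = 13.70 m.
C/C_peak = exp(−Δx²/(2σ²)) = 0.29 ⇒ Δx = σ·√(−2 ln 0.29) = 13.70 × 1.573 = 21.55 m.
Width = 2Δx = 43.1 m.

43.1 m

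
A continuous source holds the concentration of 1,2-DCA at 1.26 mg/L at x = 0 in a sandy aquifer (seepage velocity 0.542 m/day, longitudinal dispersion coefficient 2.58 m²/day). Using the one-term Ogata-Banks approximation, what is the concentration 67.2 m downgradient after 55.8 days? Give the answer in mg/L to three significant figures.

0.0185 mg/L

For a continuous step input, C/C₀ ≈ ½·erfc((x−vt)/(2√(Dt))).
vt = 0.542 × 55.8 = 30.2436 m and 2√(Dt) = 2√(2.58 × 55.8) = 24.00 m.
Argument (x−vt)/(2√(Dt)) = (67.2 − 30.2436)/24.00 = 1.540; ½·erfc(1.540) = 0.01471.
C = 1.26 × 0.01471 = 0.0185 mg/L.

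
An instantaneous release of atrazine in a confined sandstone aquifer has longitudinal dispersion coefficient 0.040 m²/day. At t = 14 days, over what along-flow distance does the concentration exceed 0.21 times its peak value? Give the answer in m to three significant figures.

The plume is Gaussian with σ = √(2Dt) = √(2 × 0.040 × 14) = 1.058 m.
C/C_peak = exp(−Δx²/(2σ²)) = 0.21 ⇒ Δx = σ·√(−2 ln 0.21) = 1.058 × 1.767 = 1.869 m.
Width = 2Δx = 3.74 m.

3.74 m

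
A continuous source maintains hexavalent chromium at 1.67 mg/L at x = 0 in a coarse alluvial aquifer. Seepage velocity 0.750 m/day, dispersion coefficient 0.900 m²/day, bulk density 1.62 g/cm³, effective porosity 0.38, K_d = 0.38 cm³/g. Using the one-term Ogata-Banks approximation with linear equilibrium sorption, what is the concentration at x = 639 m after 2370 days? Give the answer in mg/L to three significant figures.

Retardation factor R = 1 + ρ_b·K_d/n = 1 + 1.62 × 0.38/0.38 = 2.620.
Sorption retards both mechanisms: v_R = v/R = 0.2863 m/day, D_R = D/R = 0.3435 m²/day.
v_R·t = 0.2863 × 2370 = 678.531 m; 2√(D_R t) = 57.06 m; argument = (639 − 678.531)/57.06 = -0.6928.
C = C₀ × ½·erfc(-0.6928) = 1.67 × 0.8364 = 1.40 mg/L.

1.40 mg/L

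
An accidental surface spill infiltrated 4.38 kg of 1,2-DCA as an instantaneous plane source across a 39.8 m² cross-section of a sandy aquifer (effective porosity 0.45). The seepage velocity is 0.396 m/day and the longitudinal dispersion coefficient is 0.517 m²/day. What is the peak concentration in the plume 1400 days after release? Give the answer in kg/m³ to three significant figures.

0.00256 kg/m³

The peak of an instantaneous 1D plume sits at x = vt; there the Gaussian factor is 1 and C_max = M/(n_e·A·√(4πDt)), where n_e·A is the pore area the mass is dissolved in.
√(4πDt) = √(4π × 0.517 × 1400) = 95.37 m, so C_max = 4.38/(0.45 × 39.8 × 95.37) = 0.00256 kg/m³.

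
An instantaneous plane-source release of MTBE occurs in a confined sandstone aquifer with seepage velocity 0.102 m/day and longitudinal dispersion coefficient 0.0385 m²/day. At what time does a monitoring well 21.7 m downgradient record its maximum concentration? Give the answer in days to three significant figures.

209 days

For the 1D instantaneous-source solution, setting ∂C/∂t = 0 at fixed x gives v²t² + 2Dt − x² = 0, so t = (√(D² + v²x²) − D)/v².
√(D² + v²x²) = √(0.0385² + 0.102² × 21.7²) = 2.214; v² = 0.010404.
t = (2.214 − 0.0385)/0.010404 = 209 days (vs. the pure-advection estimate x/v = 213 d).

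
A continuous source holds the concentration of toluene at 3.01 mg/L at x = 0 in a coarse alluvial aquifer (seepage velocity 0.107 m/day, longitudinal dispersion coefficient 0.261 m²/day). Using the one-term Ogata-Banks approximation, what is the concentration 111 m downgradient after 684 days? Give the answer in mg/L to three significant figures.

For a continuous step input, C/C₀ ≈ ½·erfc((x−vt)/(2√(Dt))).
vt = 0.107 × 684 = 73.188 m and 2√(Dt) = 2√(0.261 × 684) = 26.72 m.
Argument (x−vt)/(2√(Dt)) = (111 − 73.188)/26.72 = 1.415; ½·erfc(1.415) = 0.02269.
C = 3.01 × 0.02269 = 0.0683 mg/L.

0.0683 mg/L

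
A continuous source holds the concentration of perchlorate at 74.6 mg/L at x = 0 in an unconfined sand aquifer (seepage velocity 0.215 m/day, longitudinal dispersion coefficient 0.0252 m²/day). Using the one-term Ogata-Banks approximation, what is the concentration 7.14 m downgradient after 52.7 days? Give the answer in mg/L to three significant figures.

For a continuous step input, C/C₀ ≈ ½·erfc((x−vt)/(2√(Dt))).
vt = 0.215 × 52.7 = 11.3305 m and 2√(Dt) = 2√(0.0252 × 52.7) = 2.305 m.
Argument (x−vt)/(2√(Dt)) = (7.14 − 11.3305)/2.305 = -1.818; ½·erfc(-1.818) = 0.9949.
C = 74.6 × 0.9949 = 74.2 mg/L.

74.2 mg/L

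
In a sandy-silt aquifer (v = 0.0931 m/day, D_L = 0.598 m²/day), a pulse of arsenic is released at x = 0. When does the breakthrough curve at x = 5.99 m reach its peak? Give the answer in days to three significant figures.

For the 1D instantaneous-source solution, setting ∂C/∂t = 0 at fixed x gives v²t² + 2Dt − x² = 0, so t = (√(D² + v²x²) − D)/v².
√(D² + v²x²) = √(0.598² + 0.0931² × 5.99²) = 0.8177; v² = 0.00866761.
t = (0.8177 − 0.598)/0.00866761 = 25.3 days (vs. the pure-advection estimate x/v = 64.3 d).

25.3 days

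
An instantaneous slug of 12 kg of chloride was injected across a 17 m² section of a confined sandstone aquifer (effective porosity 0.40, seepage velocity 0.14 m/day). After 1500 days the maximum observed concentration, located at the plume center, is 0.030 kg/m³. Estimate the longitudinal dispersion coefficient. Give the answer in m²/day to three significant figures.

At the plume center C_max = M/(n_e·A·√(4πDt)), so D = M²/(4πt·(n_e·A·C_max)²).
n_e·A·C_max = 0.40 × 17 × 0.030 = 0.2040 kg/m.
D = 12²/(4π × 1500 × 0.2040²) = 0.184 m²/day.

0.184 m²/day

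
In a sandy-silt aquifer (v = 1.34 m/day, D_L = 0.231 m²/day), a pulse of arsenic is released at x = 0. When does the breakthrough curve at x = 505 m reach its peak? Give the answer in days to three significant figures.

For the 1D instantaneous-source solution, setting ∂C/∂t = 0 at fixed x gives v²t² + 2Dt − x² = 0, so t = (√(D² + v²x²) − D)/v².
√(D² + v²x²) = √(0.231² + 1.34² × 505²) = 676.7; v² = 1.7956.
t = (676.7 − 0.231)/1.7956 = 377 days (vs. the pure-advection estimate x/v = 377 d).

377 days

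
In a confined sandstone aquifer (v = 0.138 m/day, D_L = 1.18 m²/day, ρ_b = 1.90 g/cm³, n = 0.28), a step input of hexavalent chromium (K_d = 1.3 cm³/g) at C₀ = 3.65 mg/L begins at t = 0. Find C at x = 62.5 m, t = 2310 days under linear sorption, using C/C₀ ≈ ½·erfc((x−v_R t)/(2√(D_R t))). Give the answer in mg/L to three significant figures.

Retardation factor R = 1 + ρ_b·K_d/n = 1 + 1.90 × 1.3/0.28 = 9.821.
Sorption retards both mechanisms: v_R = v/R = 0.01405 m/day, D_R = D/R = 0.1202 m²/day.
v_R·t = 0.01405 × 2310 = 32.4555 m; 2√(D_R t) = 33.33 m; argument = (62.5 − 32.4555)/33.33 = 0.9014.
C = C₀ × ½·erfc(0.9014) = 3.65 × 0.1012 = 0.369 mg/L.

0.369 mg/L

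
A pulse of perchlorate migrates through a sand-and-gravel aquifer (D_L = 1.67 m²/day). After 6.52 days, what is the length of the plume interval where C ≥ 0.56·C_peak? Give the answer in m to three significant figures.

10.1 m

The plume is Gaussian with σ = √(2Dt) = √(2 × 1.67 × 6.52) = 4.667 m.
C/C_peak = exp(−Δx²/(2σ²)) = 0.56 ⇒ Δx = σ·√(−2 ln 0.56) = 4.667 × 1.077 = 5.026 m.
Width = 2Δx = 10.1 m.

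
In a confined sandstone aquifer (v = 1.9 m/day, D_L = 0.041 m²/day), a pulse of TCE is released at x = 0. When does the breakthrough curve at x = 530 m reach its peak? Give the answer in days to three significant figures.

279 days

For the 1D instantaneous-source solution, setting ∂C/∂t = 0 at fixed x gives v²t² + 2Dt − x² = 0, so t = (√(D² + v²x²) − D)/v².
√(D² + v²x²) = √(0.041² + 1.9² × 530²) = 1007; v² = 3.61.
t = (1007 − 0.041)/3.61 = 279 days (vs. the pure-advection estimate x/v = 279 d).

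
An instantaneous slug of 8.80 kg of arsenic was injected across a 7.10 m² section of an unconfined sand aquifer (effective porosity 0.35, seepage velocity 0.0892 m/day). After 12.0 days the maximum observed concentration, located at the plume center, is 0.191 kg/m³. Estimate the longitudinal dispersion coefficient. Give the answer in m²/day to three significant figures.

At the plume center C_max = M/(n_e·A·√(4πDt)), so D = M²/(4πt·(n_e·A·C_max)²).
n_e·A·C_max = 0.35 × 7.10 × 0.191 = 0.4746 kg/m.
D = 8.80²/(4π × 12.0 × 0.4746²) = 2.28 m²/day.

2.28 m²/day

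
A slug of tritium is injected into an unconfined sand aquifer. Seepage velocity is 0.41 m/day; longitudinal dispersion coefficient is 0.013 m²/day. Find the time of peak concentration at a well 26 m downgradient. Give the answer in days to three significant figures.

63.3 days

For the 1D instantaneous-source solution, setting ∂C/∂t = 0 at fixed x gives v²t² + 2Dt − x² = 0, so t = (√(D² + v²x²) − D)/v².
√(D² + v²x²) = √(0.013² + 0.41² × 26²) = 10.66; v² = 0.1681.
t = (10.66 − 0.013)/0.1681 = 63.3 days (vs. the pure-advection estimate x/v = 63.4 d).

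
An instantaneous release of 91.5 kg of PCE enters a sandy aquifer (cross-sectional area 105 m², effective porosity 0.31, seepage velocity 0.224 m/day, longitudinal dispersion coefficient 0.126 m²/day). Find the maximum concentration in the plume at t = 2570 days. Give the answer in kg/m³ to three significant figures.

0.0441 kg/m³

The peak of an instantaneous 1D plume sits at x = vt; there the Gaussian factor is 1 and C_max = M/(n_e·A·√(4πDt)), where n_e·A is the pore area the mass is dissolved in.
√(4πDt) = √(4π × 0.126 × 2570) = 63.79 m, so C_max = 91.5/(0.31 × 105 × 63.79) = 0.0441 kg/m³.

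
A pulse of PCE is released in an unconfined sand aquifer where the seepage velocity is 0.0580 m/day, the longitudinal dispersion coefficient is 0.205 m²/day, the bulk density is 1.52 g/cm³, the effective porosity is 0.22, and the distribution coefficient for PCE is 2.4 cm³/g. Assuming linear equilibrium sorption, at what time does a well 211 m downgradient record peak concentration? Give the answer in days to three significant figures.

Retardation factor R = 1 + ρ_b·K_d/n = 1 + 1.52 × 2.4/0.22 = 17.58.
Sorption retards both mechanisms: v_R = v/R = 0.003299 m/day, D_R = D/R = 0.01166 m²/day.
Peak time from v_R²t² + 2D_R t − x² = 0: t = (√(D_R² + v_R²x²) − D_R)/v_R².
√(D_R² + v_R²x²) = √(0.01166² + 0.003299² × 211²) = 0.6962; v_R² = 1.088e-05.
t = (0.6962 − 0.01166)/1.088e-05 = 62900 days.

62900 days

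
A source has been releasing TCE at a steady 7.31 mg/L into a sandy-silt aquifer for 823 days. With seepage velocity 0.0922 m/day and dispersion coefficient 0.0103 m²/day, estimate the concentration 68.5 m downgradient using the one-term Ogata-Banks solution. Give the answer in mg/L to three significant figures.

7.04 mg/L

For a continuous step input, C/C₀ ≈ ½·erfc((x−vt)/(2√(Dt))).
vt = 0.0922 × 823 = 75.8806 m and 2√(Dt) = 2√(0.0103 × 823) = 5.823 m.
Argument (x−vt)/(2√(Dt)) = (68.5 − 75.8806)/5.823 = -1.267; ½·erfc(-1.267) = 0.9634.
C = 7.31 × 0.9634 = 7.04 mg/L.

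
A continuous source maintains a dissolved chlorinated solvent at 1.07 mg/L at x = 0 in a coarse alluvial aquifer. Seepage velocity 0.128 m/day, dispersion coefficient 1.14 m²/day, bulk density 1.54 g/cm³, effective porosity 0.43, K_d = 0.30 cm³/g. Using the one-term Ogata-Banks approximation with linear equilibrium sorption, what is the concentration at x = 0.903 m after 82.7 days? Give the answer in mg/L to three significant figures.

Retardation factor R = 1 + ρ_b·K_d/n = 1 + 1.54 × 0.30/0.43 = 2.074.
Sorption retards both mechanisms: v_R = v/R = 0.06172 m/day, D_R = D/R = 0.5497 m²/day.
v_R·t = 0.06172 × 82.7 = 5.104244 m; 2√(D_R t) = 13.48 m; argument = (0.903 − 5.104244)/13.48 = -0.3117.
C = C₀ × ½·erfc(-0.3117) = 1.07 × 0.6703 = 0.717 mg/L.

0.717 mg/L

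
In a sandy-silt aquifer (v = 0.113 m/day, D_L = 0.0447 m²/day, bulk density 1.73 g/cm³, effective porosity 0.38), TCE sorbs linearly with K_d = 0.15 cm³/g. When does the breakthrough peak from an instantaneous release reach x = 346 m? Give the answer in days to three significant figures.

5150 days

Retardation factor R = 1 + ρ_b·K_d/n = 1 + 1.73 × 0.15/0.38 = 1.683.
Sorption retards both mechanisms: v_R = v/R = 0.06714 m/day, D_R = D/R = 0.02656 m²/day.
Peak time from v_R²t² + 2D_R t − x² = 0: t = (√(D_R² + v_R²x²) − D_R)/v_R².
√(D_R² + v_R²x²) = √(0.02656² + 0.06714² × 346²) = 23.23; v_R² = 0.004508.
t = (23.23 − 0.02656)/0.004508 = 5150 days.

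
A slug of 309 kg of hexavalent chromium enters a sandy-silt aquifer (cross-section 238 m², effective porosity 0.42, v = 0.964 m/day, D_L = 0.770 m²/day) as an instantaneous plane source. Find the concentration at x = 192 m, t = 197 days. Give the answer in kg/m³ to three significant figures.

0.0703 kg/m³

For an instantaneous plane source, C(x,t) = M/(n_e·A·√(4πDt)) · exp(−(x−vt)²/(4Dt)), with n_e·A the pore (flow) area.
Plume center vt = 0.964 × 197 = 189.908 m, so the well at 192 m is 2.092 m downgradient of the peak.
√(4πDt) = 43.66 m, giving peak height M/(n_e·A·√(4πDt)) = 309/(0.42 × 238 × 43.66) = 0.07080 kg/m³.
(x−vt)²/(4Dt) = (2.092)²/(4 × 0.770 × 197) = 0.007213; exp(−0.007213) = 0.9928.
C = 0.07080 × 0.9928 = 0.0703 kg/m³.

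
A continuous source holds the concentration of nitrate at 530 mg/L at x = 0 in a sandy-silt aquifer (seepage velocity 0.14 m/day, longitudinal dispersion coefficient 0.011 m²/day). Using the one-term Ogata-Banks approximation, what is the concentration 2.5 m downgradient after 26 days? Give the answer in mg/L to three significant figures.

For a continuous step input, C/C₀ ≈ ½·erfc((x−vt)/(2√(Dt))).
vt = 0.14 × 26 = 3.64 m and 2√(Dt) = 2√(0.011 × 26) = 1.070 m.
Argument (x−vt)/(2√(Dt)) = (2.5 − 3.64)/1.070 = -1.065; ½·erfc(-1.065) = 0.9340.
C = 530 × 0.9340 = 495 mg/L.

495 mg/L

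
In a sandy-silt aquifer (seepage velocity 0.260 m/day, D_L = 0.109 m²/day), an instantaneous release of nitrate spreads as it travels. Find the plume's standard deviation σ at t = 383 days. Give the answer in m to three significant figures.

9.14 m

Dispersive spreading gives a Gaussian with σ² = 2Dt; advection only shifts the center.
σ = √(2 × 0.109 × 383) = 9.14 m.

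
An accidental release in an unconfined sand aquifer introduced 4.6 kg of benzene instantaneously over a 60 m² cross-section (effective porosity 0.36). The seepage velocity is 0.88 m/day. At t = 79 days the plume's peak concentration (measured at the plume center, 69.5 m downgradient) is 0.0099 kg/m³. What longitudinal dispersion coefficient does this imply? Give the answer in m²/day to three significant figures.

At the plume center C_max = M/(n_e·A·√(4πDt)), so D = M²/(4πt·(n_e·A·C_max)²).
n_e·A·C_max = 0.36 × 60 × 0.0099 = 0.2138 kg/m.
D = 4.6²/(4π × 79 × 0.2138²) = 0.466 m²/day.

0.466 m²/day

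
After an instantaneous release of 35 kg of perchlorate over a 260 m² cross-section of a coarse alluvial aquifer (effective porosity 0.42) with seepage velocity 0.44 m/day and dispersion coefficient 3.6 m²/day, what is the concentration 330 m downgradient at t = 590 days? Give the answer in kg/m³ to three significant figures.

0.00109 kg/m³

For an instantaneous plane source, C(x,t) = M/(n_e·A·√(4πDt)) · exp(−(x−vt)²/(4Dt)), with n_e·A the pore (flow) area.
Plume center vt = 0.44 × 590 = 259.6 m, so the well at 330 m is 70.4 m downgradient of the peak.
√(4πDt) = 163.4 m, giving peak height M/(n_e·A·√(4πDt)) = 35/(0.42 × 260 × 163.4) = 0.001962 kg/m³.
(x−vt)²/(4Dt) = (70.4)²/(4 × 3.6 × 590) = 0.5834; exp(−0.5834) = 0.5580.
C = 0.001962 × 0.5580 = 0.00109 kg/m³.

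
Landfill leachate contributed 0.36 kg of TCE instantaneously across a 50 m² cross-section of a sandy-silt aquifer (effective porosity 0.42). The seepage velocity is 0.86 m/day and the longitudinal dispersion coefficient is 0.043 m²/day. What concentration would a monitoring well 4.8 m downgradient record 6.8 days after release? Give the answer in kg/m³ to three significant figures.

0.00350 kg/m³

For an instantaneous plane source, C(x,t) = M/(n_e·A·√(4πDt)) · exp(−(x−vt)²/(4Dt)), with n_e·A the pore (flow) area.
Plume center vt = 0.86 × 6.8 = 5.848 m, so the well at 4.8 m is 1.048 m upgradient of the peak.
√(4πDt) = 1.917 m, giving peak height M/(n_e·A·√(4πDt)) = 0.36/(0.42 × 50 × 1.917) = 0.008943 kg/m³.
(x−vt)²/(4Dt) = (-1.048)²/(4 × 0.043 × 6.8) = 0.9390; exp(−0.9390) = 0.3910.
C = 0.008943 × 0.3910 = 0.00350 kg/m³.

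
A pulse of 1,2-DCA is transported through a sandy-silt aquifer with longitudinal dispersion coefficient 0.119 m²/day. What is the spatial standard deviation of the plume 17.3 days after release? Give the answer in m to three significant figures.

2.03 m

Dispersive spreading gives a Gaussian with σ² = 2Dt; advection only shifts the center.
σ = √(2 × 0.119 × 17.3) = 2.03 m.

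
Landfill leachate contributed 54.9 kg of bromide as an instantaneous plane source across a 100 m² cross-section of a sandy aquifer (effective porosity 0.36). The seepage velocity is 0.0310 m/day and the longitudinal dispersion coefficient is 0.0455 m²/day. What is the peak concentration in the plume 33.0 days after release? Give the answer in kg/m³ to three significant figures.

The peak of an instantaneous 1D plume sits at x = vt; there the Gaussian factor is 1 and C_max = M/(n_e·A·√(4πDt)), where n_e·A is the pore area the mass is dissolved in.
√(4πDt) = √(4π × 0.0455 × 33.0) = 4.344 m, so C_max = 54.9/(0.36 × 100 × 4.344) = 0.351 kg/m³.

0.351 kg/m³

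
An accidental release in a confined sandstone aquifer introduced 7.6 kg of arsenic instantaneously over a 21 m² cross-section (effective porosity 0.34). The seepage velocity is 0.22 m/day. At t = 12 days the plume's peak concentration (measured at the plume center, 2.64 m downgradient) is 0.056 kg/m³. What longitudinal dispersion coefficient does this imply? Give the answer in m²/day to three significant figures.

At the plume center C_max = M/(n_e·A·√(4πDt)), so D = M²/(4πt·(n_e·A·C_max)²).
n_e·A·C_max = 0.34 × 21 × 0.056 = 0.3998 kg/m.
D = 7.6²/(4π × 12 × 0.3998²) = 2.40 m²/day.

2.40 m²/day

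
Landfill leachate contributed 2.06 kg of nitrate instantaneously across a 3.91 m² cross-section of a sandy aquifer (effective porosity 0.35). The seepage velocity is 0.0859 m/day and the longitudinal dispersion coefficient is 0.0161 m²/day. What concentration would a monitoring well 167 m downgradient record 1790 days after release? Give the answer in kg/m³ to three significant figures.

0.0173 kg/m³

For an instantaneous plane source, C(x,t) = M/(n_e·A·√(4πDt)) · exp(−(x−vt)²/(4Dt)), with n_e·A the pore (flow) area.
Plume center vt = 0.0859 × 1790 = 153.761 m, so the well at 167 m is 13.239 m downgradient of the peak.
√(4πDt) = 19.03 m, giving peak height M/(n_e·A·√(4πDt)) = 2.06/(0.35 × 3.91 × 19.03) = 0.07910 kg/m³.
(x−vt)²/(4Dt) = (13.239)²/(4 × 0.0161 × 1790) = 1.520; exp(−1.520) = 0.2187.
C = 0.07910 × 0.2187 = 0.0173 kg/m³.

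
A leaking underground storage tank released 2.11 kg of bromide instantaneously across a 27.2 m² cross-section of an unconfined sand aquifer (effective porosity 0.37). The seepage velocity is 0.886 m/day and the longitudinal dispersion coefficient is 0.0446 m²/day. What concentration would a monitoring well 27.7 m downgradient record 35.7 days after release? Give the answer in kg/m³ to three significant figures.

For an instantaneous plane source, C(x,t) = M/(n_e·A·√(4πDt)) · exp(−(x−vt)²/(4Dt)), with n_e·A the pore (flow) area.
Plume center vt = 0.886 × 35.7 = 31.6302 m, so the well at 27.7 m is 3.9302 m upgradient of the peak.
√(4πDt) = 4.473 m, giving peak height M/(n_e·A·√(4πDt)) = 2.11/(0.37 × 27.2 × 4.473) = 0.04687 kg/m³.
(x−vt)²/(4Dt) = (-3.9302)²/(4 × 0.0446 × 35.7) = 2.425; exp(−2.425) = 0.08848.
C = 0.04687 × 0.08848 = 0.00415 kg/m³.

0.00415 kg/m³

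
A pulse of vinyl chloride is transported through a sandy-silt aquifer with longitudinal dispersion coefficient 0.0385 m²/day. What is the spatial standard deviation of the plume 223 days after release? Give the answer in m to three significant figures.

4.14 m

Dispersive spreading gives a Gaussian with σ² = 2Dt; advection only shifts the center.
σ = √(2 × 0.0385 × 223) = 4.14 m.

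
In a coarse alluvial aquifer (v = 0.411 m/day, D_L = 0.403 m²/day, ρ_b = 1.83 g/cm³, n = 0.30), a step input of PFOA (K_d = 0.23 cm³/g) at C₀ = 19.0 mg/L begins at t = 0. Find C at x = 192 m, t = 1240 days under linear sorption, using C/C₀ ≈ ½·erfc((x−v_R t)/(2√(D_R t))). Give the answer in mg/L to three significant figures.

15.9 mg/L

Retardation factor R = 1 + ρ_b·K_d/n = 1 + 1.83 × 0.23/0.30 = 2.403.
Sorption retards both mechanisms: v_R = v/R = 0.1710 m/day, D_R = D/R = 0.1677 m²/day.
v_R·t = 0.1710 × 1240 = 212.04 m; 2√(D_R t) = 28.84 m; argument = (192 − 212.04)/28.84 = -0.6949.
C = C₀ × ½·erfc(-0.6949) = 19.0 × 0.8371 = 15.9 mg/L.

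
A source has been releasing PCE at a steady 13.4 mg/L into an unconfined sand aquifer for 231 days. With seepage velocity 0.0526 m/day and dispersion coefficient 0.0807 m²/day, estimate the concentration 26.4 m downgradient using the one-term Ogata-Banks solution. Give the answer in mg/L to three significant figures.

0.131 mg/L

For a continuous step input, C/C₀ ≈ ½·erfc((x−vt)/(2√(Dt))).
vt = 0.0526 × 231 = 12.1506 m and 2√(Dt) = 2√(0.0807 × 231) = 8.635 m.
Argument (x−vt)/(2√(Dt)) = (26.4 − 12.1506)/8.635 = 1.650; ½·erfc(1.650) = 0.009812.
C = 13.4 × 0.009812 = 0.131 mg/L.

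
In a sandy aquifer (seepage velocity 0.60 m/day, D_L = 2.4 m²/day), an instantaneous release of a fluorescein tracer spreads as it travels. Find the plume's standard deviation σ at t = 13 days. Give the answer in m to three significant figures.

Dispersive spreading gives a Gaussian with σ² = 2Dt; advection only shifts the center.
σ = √(2 × 2.4 × 13) = 7.90 m.

7.90 m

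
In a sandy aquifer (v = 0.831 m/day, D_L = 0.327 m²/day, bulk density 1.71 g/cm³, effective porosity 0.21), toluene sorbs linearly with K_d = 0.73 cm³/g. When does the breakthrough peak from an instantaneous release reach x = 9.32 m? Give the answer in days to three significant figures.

Retardation factor R = 1 + ρ_b·K_d/n = 1 + 1.71 × 0.73/0.21 = 6.944.
Sorption retards both mechanisms: v_R = v/R = 0.1197 m/day, D_R = D/R = 0.04709 m²/day.
Peak time from v_R²t² + 2D_R t − x² = 0: t = (√(D_R² + v_R²x²) − D_R)/v_R².
√(D_R² + v_R²x²) = √(0.04709² + 0.1197² × 9.32²) = 1.117; v_R² = 0.01433.
t = (1.117 − 0.04709)/0.01433 = 74.7 days.

74.7 days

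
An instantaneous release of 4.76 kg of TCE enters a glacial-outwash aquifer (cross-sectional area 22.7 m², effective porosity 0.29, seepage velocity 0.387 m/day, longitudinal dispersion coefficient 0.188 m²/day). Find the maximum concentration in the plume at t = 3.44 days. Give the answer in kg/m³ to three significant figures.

The peak of an instantaneous 1D plume sits at x = vt; there the Gaussian factor is 1 and C_max = M/(n_e·A·√(4πDt)), where n_e·A is the pore area the mass is dissolved in.
√(4πDt) = √(4π × 0.188 × 3.44) = 2.851 m, so C_max = 4.76/(0.29 × 22.7 × 2.851) = 0.254 kg/m³.

0.254 kg/m³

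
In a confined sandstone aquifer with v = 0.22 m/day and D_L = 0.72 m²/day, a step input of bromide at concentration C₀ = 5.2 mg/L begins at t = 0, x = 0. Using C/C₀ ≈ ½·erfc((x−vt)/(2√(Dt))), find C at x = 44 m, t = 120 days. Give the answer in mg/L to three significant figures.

For a continuous step input, C/C₀ ≈ ½·erfc((x−vt)/(2√(Dt))).
vt = 0.22 × 120 = 26.4 m and 2√(Dt) = 2√(0.72 × 120) = 18.59 m.
Argument (x−vt)/(2√(Dt)) = (44 − 26.4)/18.59 = 0.9467; ½·erfc(0.9467) = 0.09031.
C = 5.2 × 0.09031 = 0.470 mg/L.

0.470 mg/L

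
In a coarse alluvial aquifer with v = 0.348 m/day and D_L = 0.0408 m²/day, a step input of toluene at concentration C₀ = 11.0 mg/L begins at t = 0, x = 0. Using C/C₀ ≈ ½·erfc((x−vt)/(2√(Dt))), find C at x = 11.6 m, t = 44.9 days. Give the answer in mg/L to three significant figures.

For a continuous step input, C/C₀ ≈ ½·erfc((x−vt)/(2√(Dt))).
vt = 0.348 × 44.9 = 15.6252 m and 2√(Dt) = 2√(0.0408 × 44.9) = 2.707 m.
Argument (x−vt)/(2√(Dt)) = (11.6 − 15.6252)/2.707 = -1.487; ½·erfc(-1.487) = 0.9823.
C = 11.0 × 0.9823 = 10.8 mg/L.

10.8 mg/L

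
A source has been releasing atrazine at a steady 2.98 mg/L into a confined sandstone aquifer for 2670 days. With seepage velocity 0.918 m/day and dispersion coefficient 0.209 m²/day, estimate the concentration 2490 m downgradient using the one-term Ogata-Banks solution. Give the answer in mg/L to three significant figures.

0.363 mg/L

For a continuous step input, C/C₀ ≈ ½·erfc((x−vt)/(2√(Dt))).
vt = 0.918 × 2670 = 2451.06 m and 2√(Dt) = 2√(0.209 × 2670) = 47.25 m.
Argument (x−vt)/(2√(Dt)) = (2490 − 2451.06)/47.25 = 0.8241; ½·erfc(0.8241) = 0.1219.
C = 2.98 × 0.1219 = 0.363 mg/L.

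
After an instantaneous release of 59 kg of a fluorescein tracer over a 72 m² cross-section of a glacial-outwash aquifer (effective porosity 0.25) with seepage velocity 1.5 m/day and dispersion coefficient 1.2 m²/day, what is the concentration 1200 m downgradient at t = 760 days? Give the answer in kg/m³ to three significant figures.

For an instantaneous plane source, C(x,t) = M/(n_e·A·√(4πDt)) · exp(−(x−vt)²/(4Dt)), with n_e·A the pore (flow) area.
Plume center vt = 1.5 × 760 = 1140 m, so the well at 1200 m is 60 m downgradient of the peak.
√(4πDt) = 107.1 m, giving peak height M/(n_e·A·√(4πDt)) = 59/(0.25 × 72 × 107.1) = 0.03060 kg/m³.
(x−vt)²/(4Dt) = (60)²/(4 × 1.2 × 760) = 0.9868; exp(−0.9868) = 0.3728.
C = 0.03060 × 0.3728 = 0.0114 kg/m³.

0.0114 kg/m³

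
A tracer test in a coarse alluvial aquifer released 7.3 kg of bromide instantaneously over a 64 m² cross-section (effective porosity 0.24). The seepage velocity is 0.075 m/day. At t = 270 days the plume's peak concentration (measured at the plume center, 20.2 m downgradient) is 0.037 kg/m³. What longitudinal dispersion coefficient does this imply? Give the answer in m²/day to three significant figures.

At the plume center C_max = M/(n_e·A·√(4πDt)), so D = M²/(4πt·(n_e·A·C_max)²).
n_e·A·C_max = 0.24 × 64 × 0.037 = 0.5683 kg/m.
D = 7.3²/(4π × 270 × 0.5683²) = 0.0486 m²/day.

0.0486 m²/day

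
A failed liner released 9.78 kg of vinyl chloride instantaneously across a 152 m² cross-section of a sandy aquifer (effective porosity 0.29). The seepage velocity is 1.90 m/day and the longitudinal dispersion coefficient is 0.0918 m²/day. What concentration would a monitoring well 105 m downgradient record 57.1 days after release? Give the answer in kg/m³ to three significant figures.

0.0153 kg/m³

For an instantaneous plane source, C(x,t) = M/(n_e·A·√(4πDt)) · exp(−(x−vt)²/(4Dt)), with n_e·A the pore (flow) area.
Plume center vt = 1.90 × 57.1 = 108.49 m, so the well at 105 m is 3.49 m upgradient of the peak.
√(4πDt) = 8.116 m, giving peak height M/(n_e·A·√(4πDt)) = 9.78/(0.29 × 152 × 8.116) = 0.02734 kg/m³.
(x−vt)²/(4Dt) = (-3.49)²/(4 × 0.0918 × 57.1) = 0.5809; exp(−0.5809) = 0.5594.
C = 0.02734 × 0.5594 = 0.0153 kg/m³.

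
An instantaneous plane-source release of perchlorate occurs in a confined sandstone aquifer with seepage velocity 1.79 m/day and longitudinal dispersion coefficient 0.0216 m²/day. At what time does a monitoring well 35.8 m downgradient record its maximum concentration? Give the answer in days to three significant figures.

20.0 days

For the 1D instantaneous-source solution, setting ∂C/∂t = 0 at fixed x gives v²t² + 2Dt − x² = 0, so t = (√(D² + v²x²) − D)/v².
√(D² + v²x²) = √(0.0216² + 1.79² × 35.8²) = 64.08; v² = 3.2041.
t = (64.08 − 0.0216)/3.2041 = 20.0 days (vs. the pure-advection estimate x/v = 20.0 d).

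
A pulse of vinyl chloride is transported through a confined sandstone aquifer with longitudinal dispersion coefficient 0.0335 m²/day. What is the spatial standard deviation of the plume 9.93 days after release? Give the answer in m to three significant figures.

0.816 m

Dispersive spreading gives a Gaussian with σ² = 2Dt; advection only shifts the center.
σ = √(2 × 0.0335 × 9.93) = 0.816 m.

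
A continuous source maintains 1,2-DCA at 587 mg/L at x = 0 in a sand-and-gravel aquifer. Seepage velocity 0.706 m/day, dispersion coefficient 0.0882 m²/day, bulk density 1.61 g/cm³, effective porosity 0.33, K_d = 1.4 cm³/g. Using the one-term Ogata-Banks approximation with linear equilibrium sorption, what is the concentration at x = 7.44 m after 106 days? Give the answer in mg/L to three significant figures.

Retardation factor R = 1 + ρ_b·K_d/n = 1 + 1.61 × 1.4/0.33 = 7.830.
Sorption retards both mechanisms: v_R = v/R = 0.09017 m/day, D_R = D/R = 0.01126 m²/day.
v_R·t = 0.09017 × 106 = 9.55802 m; 2√(D_R t) = 2.185 m; argument = (7.44 − 9.55802)/2.185 = -0.9693.
C = C₀ × ½·erfc(-0.9693) = 587 × 0.9148 = 537 mg/L.

537 mg/L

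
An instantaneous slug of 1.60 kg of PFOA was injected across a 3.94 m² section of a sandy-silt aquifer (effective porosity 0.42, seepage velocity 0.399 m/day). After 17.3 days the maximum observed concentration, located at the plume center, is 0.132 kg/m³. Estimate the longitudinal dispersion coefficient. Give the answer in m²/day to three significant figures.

0.247 m²/day

At the plume center C_max = M/(n_e·A·√(4πDt)), so D = M²/(4πt·(n_e·A·C_max)²).
n_e·A·C_max = 0.42 × 3.94 × 0.132 = 0.2184 kg/m.
D = 1.60²/(4π × 17.3 × 0.2184²) = 0.247 m²/day.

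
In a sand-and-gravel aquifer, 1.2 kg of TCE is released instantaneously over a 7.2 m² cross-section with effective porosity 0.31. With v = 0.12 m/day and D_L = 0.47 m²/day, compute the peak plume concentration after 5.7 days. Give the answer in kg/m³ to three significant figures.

The peak of an instantaneous 1D plume sits at x = vt; there the Gaussian factor is 1 and C_max = M/(n_e·A·√(4πDt)), where n_e·A is the pore area the mass is dissolved in.
√(4πDt) = √(4π × 0.47 × 5.7) = 5.802 m, so C_max = 1.2/(0.31 × 7.2 × 5.802) = 0.0927 kg/m³.

0.0927 kg/m³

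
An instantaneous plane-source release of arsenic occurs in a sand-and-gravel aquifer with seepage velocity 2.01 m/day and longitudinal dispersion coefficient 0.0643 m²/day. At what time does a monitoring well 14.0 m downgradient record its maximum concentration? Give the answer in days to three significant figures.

6.95 days

For the 1D instantaneous-source solution, setting ∂C/∂t = 0 at fixed x gives v²t² + 2Dt − x² = 0, so t = (√(D² + v²x²) − D)/v².
√(D² + v²x²) = √(0.0643² + 2.01² × 14.0²) = 28.14; v² = 4.0401.
t = (28.14 − 0.0643)/4.0401 = 6.95 days (vs. the pure-advection estimate x/v = 6.97 d).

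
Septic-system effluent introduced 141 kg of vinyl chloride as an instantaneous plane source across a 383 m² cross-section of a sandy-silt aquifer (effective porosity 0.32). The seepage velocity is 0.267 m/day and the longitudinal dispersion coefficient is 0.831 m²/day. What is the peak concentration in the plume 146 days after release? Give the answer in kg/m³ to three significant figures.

0.0295 kg/m³

The peak of an instantaneous 1D plume sits at x = vt; there the Gaussian factor is 1 and C_max = M/(n_e·A·√(4πDt)), where n_e·A is the pore area the mass is dissolved in.
√(4πDt) = √(4π × 0.831 × 146) = 39.05 m, so C_max = 141/(0.32 × 383 × 39.05) = 0.0295 kg/m³.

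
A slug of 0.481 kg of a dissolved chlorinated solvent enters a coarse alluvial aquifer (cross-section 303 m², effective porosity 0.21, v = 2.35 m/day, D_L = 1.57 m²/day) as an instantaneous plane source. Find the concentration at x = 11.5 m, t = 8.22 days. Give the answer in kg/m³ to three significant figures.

0.000182 kg/m³

For an instantaneous plane source, C(x,t) = M/(n_e·A·√(4πDt)) · exp(−(x−vt)²/(4Dt)), with n_e·A the pore (flow) area.
Plume center vt = 2.35 × 8.22 = 19.317 m, so the well at 11.5 m is 7.817 m upgradient of the peak.
√(4πDt) = 12.73 m, giving peak height M/(n_e·A·√(4πDt)) = 0.481/(0.21 × 303 × 12.73) = 0.0005938 kg/m³.
(x−vt)²/(4Dt) = (-7.817)²/(4 × 1.57 × 8.22) = 1.184; exp(−1.184) = 0.3061.
C = 0.0005938 × 0.3061 = 0.000182 kg/m³.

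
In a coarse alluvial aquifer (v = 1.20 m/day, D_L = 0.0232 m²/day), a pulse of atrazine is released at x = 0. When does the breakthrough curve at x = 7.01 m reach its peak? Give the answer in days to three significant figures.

5.83 days

For the 1D instantaneous-source solution, setting ∂C/∂t = 0 at fixed x gives v²t² + 2Dt − x² = 0, so t = (√(D² + v²x²) − D)/v².
√(D² + v²x²) = √(0.0232² + 1.20² × 7.01²) = 8.412; v² = 1.44.
t = (8.412 − 0.0232)/1.44 = 5.83 days (vs. the pure-advection estimate x/v = 5.84 d).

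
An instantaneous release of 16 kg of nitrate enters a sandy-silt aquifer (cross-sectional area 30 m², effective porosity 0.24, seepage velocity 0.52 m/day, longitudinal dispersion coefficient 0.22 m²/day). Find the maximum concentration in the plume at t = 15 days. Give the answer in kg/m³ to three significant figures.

0.345 kg/m³

The peak of an instantaneous 1D plume sits at x = vt; there the Gaussian factor is 1 and C_max = M/(n_e·A·√(4πDt)), where n_e·A is the pore area the mass is dissolved in.
√(4πDt) = √(4π × 0.22 × 15) = 6.440 m, so C_max = 16/(0.24 × 30 × 6.440) = 0.345 kg/m³.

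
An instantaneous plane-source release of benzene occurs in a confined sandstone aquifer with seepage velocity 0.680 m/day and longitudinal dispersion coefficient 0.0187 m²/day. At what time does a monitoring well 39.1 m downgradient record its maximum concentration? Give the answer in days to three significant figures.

57.5 days

For the 1D instantaneous-source solution, setting ∂C/∂t = 0 at fixed x gives v²t² + 2Dt − x² = 0, so t = (√(D² + v²x²) − D)/v².
√(D² + v²x²) = √(0.0187² + 0.680² × 39.1²) = 26.59; v² = 0.4624.
t = (26.59 − 0.0187)/0.4624 = 57.5 days (vs. the pure-advection estimate x/v = 57.5 d).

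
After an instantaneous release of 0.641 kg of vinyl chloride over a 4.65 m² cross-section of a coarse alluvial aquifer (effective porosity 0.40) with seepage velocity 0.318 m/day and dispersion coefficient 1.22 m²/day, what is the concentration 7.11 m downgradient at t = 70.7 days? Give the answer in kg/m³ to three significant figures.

0.00528 kg/m³

For an instantaneous plane source, C(x,t) = M/(n_e·A·√(4πDt)) · exp(−(x−vt)²/(4Dt)), with n_e·A the pore (flow) area.
Plume center vt = 0.318 × 70.7 = 22.4826 m, so the well at 7.11 m is 15.3726 m upgradient of the peak.
√(4πDt) = 32.92 m, giving peak height M/(n_e·A·√(4πDt)) = 0.641/(0.40 × 4.65 × 32.92) = 0.01047 kg/m³.
(x−vt)²/(4Dt) = (-15.3726)²/(4 × 1.22 × 70.7) = 0.6849; exp(−0.6849) = 0.5041.
C = 0.01047 × 0.5041 = 0.00528 kg/m³.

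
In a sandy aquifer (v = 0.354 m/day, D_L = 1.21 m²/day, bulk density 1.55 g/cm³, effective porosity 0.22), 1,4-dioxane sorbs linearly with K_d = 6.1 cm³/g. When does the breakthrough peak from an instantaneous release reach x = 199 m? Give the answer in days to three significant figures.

Retardation factor R = 1 + ρ_b·K_d/n = 1 + 1.55 × 6.1/0.22 = 43.98.
Sorption retards both mechanisms: v_R = v/R = 0.008049 m/day, D_R = D/R = 0.02751 m²/day.
Peak time from v_R²t² + 2D_R t − x² = 0: t = (√(D_R² + v_R²x²) − D_R)/v_R².
√(D_R² + v_R²x²) = √(0.02751² + 0.008049² × 199²) = 1.602; v_R² = 6.479e-05.
t = (1.602 − 0.02751)/6.479e-05 = 24300 days.

24300 days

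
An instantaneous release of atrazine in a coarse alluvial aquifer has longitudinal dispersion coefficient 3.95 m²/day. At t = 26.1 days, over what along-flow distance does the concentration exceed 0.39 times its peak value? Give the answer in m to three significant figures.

The plume is Gaussian with σ = √(2Dt) = √(2 × 3.95 × 26.1) = 14.36 m.
C/C_peak = exp(−Δx²/(2σ²)) = 0.39 ⇒ Δx = σ·√(−2 ln 0.39) = 14.36 × 1.372 = 19.70 m.
Width = 2Δx = 39.4 m.

39.4 m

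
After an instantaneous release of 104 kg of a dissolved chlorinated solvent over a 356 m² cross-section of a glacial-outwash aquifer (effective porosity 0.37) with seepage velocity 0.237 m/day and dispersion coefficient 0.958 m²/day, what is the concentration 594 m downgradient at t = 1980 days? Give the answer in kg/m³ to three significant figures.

0.000658 kg/m³

For an instantaneous plane source, C(x,t) = M/(n_e·A·√(4πDt)) · exp(−(x−vt)²/(4Dt)), with n_e·A the pore (flow) area.
Plume center vt = 0.237 × 1980 = 469.26 m, so the well at 594 m is 124.74 m downgradient of the peak.
√(4πDt) = 154.4 m, giving peak height M/(n_e·A·√(4πDt)) = 104/(0.37 × 356 × 154.4) = 0.005114 kg/m³.
(x−vt)²/(4Dt) = (124.74)²/(4 × 0.958 × 1980) = 2.051; exp(−2.051) = 0.1286.
C = 0.005114 × 0.1286 = 0.000658 kg/m³.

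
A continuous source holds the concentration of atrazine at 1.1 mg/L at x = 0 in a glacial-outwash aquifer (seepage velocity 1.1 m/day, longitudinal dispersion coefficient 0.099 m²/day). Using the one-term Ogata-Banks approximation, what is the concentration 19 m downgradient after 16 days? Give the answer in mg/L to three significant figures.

For a continuous step input, C/C₀ ≈ ½·erfc((x−vt)/(2√(Dt))).
vt = 1.1 × 16 = 17.6 m and 2√(Dt) = 2√(0.099 × 16) = 2.517 m.
Argument (x−vt)/(2√(Dt)) = (19 − 17.6)/2.517 = 0.5562; ½·erfc(0.5562) = 0.2158.
C = 1.1 × 0.2158 = 0.237 mg/L.

0.237 mg/L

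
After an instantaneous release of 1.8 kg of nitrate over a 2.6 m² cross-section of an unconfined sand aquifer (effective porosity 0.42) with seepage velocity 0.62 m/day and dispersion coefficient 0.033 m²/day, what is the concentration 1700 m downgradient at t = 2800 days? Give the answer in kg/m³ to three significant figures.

For an instantaneous plane source, C(x,t) = M/(n_e·A·√(4πDt)) · exp(−(x−vt)²/(4Dt)), with n_e·A the pore (flow) area.
Plume center vt = 0.62 × 2800 = 1736 m, so the well at 1700 m is 36 m upgradient of the peak.
√(4πDt) = 34.08 m, giving peak height M/(n_e·A·√(4πDt)) = 1.8/(0.42 × 2.6 × 34.08) = 0.04837 kg/m³.
(x−vt)²/(4Dt) = (-36)²/(4 × 0.033 × 2800) = 3.506; exp(−3.506) = 0.03002.
C = 0.04837 × 0.03002 = 0.00145 kg/m³.

0.00145 kg/m³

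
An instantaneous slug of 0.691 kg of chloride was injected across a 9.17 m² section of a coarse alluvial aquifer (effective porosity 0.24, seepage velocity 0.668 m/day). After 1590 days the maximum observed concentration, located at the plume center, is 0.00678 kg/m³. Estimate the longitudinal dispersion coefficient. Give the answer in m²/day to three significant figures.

At the plume center C_max = M/(n_e·A·√(4πDt)), so D = M²/(4πt·(n_e·A·C_max)²).
n_e·A·C_max = 0.24 × 9.17 × 0.00678 = 0.01492 kg/m.
D = 0.691²/(4π × 1590 × 0.01492²) = 0.107 m²/day.

0.107 m²/day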